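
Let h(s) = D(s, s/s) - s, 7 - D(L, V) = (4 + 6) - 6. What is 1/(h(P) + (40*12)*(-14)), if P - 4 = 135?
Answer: -1/6856 ≈ -0.00014586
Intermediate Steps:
P = 139 (P = 4 + 135 = 139)
D(L, V) = 3 (D(L, V) = 7 - ((4 + 6) - 6) = 7 - (10 - 6) = 7 - 1*4 = 7 - 4 = 3)
h(s) = 3 - s
1/(h(P) + (40*12)*(-14)) = 1/((3 - 1*139) + (40*12)*(-14)) = 1/((3 - 139) + 480*(-14)) = 1/(-136 - 6720) = 1/(-6856) = -1/6856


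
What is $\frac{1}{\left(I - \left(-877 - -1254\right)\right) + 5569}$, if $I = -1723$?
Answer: $\frac{1}{3469} \approx 0.00028827$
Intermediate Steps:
$\frac{1}{\left(I - \left(-877 - -1254\right)\right) + 5569} = \frac{1}{\left(-1723 - \left(-877 - -1254\right)\right) + 5569} = \frac{1}{\left(-1723 - \left(-877 + 1254\right)\right) + 5569} = \frac{1}{\left(-1723 - 377\right) + 5569} = \frac{1}{-2100 + 5569} = \frac{1}{3469}$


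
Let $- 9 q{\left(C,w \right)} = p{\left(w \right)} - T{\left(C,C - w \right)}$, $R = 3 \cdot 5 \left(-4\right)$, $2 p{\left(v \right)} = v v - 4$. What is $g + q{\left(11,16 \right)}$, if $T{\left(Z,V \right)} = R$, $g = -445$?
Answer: $- \frac{1397}{3} \approx -465.67$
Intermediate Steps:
$p{\left(v \right)} = -2 + \frac{v^{2}}{2}$ ($p{\left(v \right)} = \frac{v v - 4}{2} = \frac{v^{2} - 4}{2} = \frac{-4 + v^{2}}{2} = -2 + \frac{v^{2}}{2}$)
$R = -60$ ($R = 15 \left(-4\right) = -60$)
$T{\left(Z,V \right)} = -60$
$q{\left(C,w \right)} = - \frac{58}{9} - \frac{w^{2}}{18}$ ($q{\left(C,w \right)} = - \frac{\left(-2 + \frac{w^{2}}{2}\right) - -60}{9} = - \frac{\left(-2 + \frac{w^{2}}{2}\right) + 60}{9} = - \frac{58 + \frac{w^{2}}{2}}{9} = - \frac{58}{9} - \frac{w^{2}}{18}$)
$g + q{\left(11,16 \right)} = -445 - \left(\frac{58}{9} + \frac{16^{2}}{18}\right) = -445 - \frac{62}{3} = - \frac{1397}{3}$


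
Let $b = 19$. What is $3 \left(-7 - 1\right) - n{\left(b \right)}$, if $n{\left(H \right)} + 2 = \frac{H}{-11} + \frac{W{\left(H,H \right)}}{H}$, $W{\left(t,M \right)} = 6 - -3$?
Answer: $- \frac{4336}{209} \approx -20.746$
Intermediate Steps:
$W{\left(t,M \right)} = 9$ ($W{\left(t,M \right)} = 6 + 3 = 9$)
$n{\left(H \right)} = -2 + \frac{9}{H} - \frac{H}{11}$ ($n{\left(H \right)} = -2 + \left(\frac{H}{-11} + \frac{9}{H}\right) = -2 + \left(H \left(- \frac{1}{11}\right) + \frac{9}{H}\right) = -2 - \left(- \frac{9}{H} + \frac{H}{11}\right) = -2 + \frac{9}{H} - \frac{H}{11}$)
$3 \left(-7 - 1\right) - n{\left(b \right)} = 3 \left(-7 - 1\right) - \left(-2 + \frac{9}{19} - \frac{19}{11}\right) = 3 \left(-8\right) - \left(-2 + 9 \cdot \frac{1}{19} - \frac{19}{11}\right) = -24 - \left(-2 + \frac{9}{19} - \frac{19}{11}\right) = -24 - - \frac{680}{209} = -24 + \frac{680}{209} = - \frac{4336}{209}$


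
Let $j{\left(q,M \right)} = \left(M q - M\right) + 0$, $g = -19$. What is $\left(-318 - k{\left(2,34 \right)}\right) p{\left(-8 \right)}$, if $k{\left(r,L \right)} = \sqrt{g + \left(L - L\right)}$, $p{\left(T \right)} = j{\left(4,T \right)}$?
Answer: $7632 + 24 i \sqrt{19} \approx 7632.0 + 104.61 i$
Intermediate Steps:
$j{\left(q,M \right)} = - M + M q$ ($j{\left(q,M \right)} = \left(- M + M q\right) + 0 = - M + M q$)
$p{\left(T \right)} = 3 T$ ($p{\left(T \right)} = T \left(-1 + 4\right) = T 3 = 3 T$)
$k{\left(r,L \right)} = i \sqrt{19}$ ($k{\left(r,L \right)} = \sqrt{-19 + \left(L - L\right)} = \sqrt{-19 + 0} = \sqrt{-19} = i \sqrt{19}$)
$\left(-318 - k{\left(2,34 \right)}\right) p{\left(-8 \right)} = \left(-318 - i \sqrt{19}\right) 3 \left(-8\right) = \left(-318 - i \sqrt{19}\right) \left(-24\right) = 7632 + 24 i \sqrt{19}$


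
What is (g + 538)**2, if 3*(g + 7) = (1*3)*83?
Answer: 376996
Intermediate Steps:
g = 76 (g = -7 + ((1*3)*83)/3 = -7 + (3*83)/3 = -7 + (1/3)*249 = -7 + 83 = 76)
(g + 538)**2 = (76 + 538)**2 = 614**2 = 376996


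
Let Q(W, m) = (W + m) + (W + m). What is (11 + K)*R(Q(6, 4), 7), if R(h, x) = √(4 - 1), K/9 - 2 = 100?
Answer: 929*√3 ≈ 1609.1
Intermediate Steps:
K = 918 (K = 18 + 9*100 = 18 + 900 = 918)
Q(W, m) = 2*W + 2*m
R(h, x) = √3
(11 + K)*R(Q(6, 4), 7) = (11 + 918)*√3 = 929*√3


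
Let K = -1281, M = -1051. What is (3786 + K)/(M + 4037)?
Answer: 2505/2986 ≈ 0.83891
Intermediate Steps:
(3786 + K)/(M + 4037) = (3786 - 1281)/(-1051 + 4037) = 2505/2986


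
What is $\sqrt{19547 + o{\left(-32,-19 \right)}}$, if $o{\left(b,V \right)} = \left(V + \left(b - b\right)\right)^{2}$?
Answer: $6 \sqrt{553} \approx 141.1$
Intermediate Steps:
$o{\left(b,V \right)} = V^{2}$ ($o{\left(b,V \right)} = \left(V + 0\right)^{2} = V^{2}$)
$\sqrt{19547 + o{\left(-32,-19 \right)}} = \sqrt{19547 + \left(-19\right)^{2}} = \sqrt{19547 + 361} = \sqrt{19908} = 6 \sqrt{553}$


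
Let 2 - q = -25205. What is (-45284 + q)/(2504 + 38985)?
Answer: -20077/41489 ≈ -0.48391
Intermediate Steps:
q = 25207 (q = 2 - 1*(-25205) = 2 + 25205 = 25207)
(-45284 + q)/(2504 + 38985) = (-45284 + 25207)/(2504 + 38985) = -20077/41489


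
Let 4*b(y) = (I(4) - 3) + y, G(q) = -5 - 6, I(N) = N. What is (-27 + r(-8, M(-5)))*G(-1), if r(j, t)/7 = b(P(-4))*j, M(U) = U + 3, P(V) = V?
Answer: -165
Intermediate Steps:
G(q) = -11
b(y) = ¼ + y/4 (b(y) = ((4 - 3) + y)/4 = (1 + y)/4 = ¼ + y/4)
M(U) = 3 + U
r(j, t) = -21*j/4 (r(j, t) = 7*((¼ + (¼)*(-4))*j) = 7*((¼ - 1)*j) = 7*(-3*j/4) = -21*j/4)
(-27 + r(-8, M(-5)))*G(-1) = (-27 - 21/4*(-8))*(-11) = (-27 + 42)*(-11) = 15*(-11) = -165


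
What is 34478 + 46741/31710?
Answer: 1093344121/31710 ≈ 34480.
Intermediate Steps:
34478 + 46741/31710 = 1093344121/31710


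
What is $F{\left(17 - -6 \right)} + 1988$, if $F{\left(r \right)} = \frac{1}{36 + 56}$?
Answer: $\frac{182897}{92} \approx 1988.0$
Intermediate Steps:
$F{\left(r \right)} = \frac{1}{92}$
$F{\left(17 - -6 \right)} + 1988 = \frac{1}{92} + 1988 = \frac{182897}{92}$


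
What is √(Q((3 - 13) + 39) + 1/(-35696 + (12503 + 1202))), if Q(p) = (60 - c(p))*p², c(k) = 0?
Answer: √24402661905269/21991 ≈ 224.63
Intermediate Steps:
Q(p) = 60*p² (Q(p) = (60 - 1*0)*p² = (60 + 0)*p² = 60*p²)
√(Q((3 - 13) + 39) + 1/(-35696 + (12503 + 1202))) = √(60*((3 - 13) + 39)² + 1/(-35696 + (12503 + 1202))) = √(60*(-10 + 39)² + 1/(-35696 + 13705)) = √(60*29² + 1/(-21991)) = √(60*841 - 1/21991) = √(50460 - 1/21991) = √(1109665859/21991) = √24402661905269/21991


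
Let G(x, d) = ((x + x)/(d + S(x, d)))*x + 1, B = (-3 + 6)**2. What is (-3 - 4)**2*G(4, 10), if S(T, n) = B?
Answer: 2499/19 ≈ 131.53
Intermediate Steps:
B = 9 (B = 3**2 = 9)
S(T, n) = 9
G(x, d) = 1 + 2*x**2/(9 + d) (G(x, d) = ((x + x)/(d + 9))*x + 1 = ((2*x)/(9 + d))*x + 1 = (2*x/(9 + d))*x + 1 = 2*x**2/(9 + d) + 1 = 1 + 2*x**2/(9 + d))
(-3 - 4)**2*G(4, 10) = (-3 - 4)**2*((9 + 10 + 2*4**2)/(9 + 10)) = (-7)**2*((9 + 10 + 2*16)/19) = 49*((9 + 10 + 32)/19) = 49*((1/19)*51) = 49*(51/19) = 2499/19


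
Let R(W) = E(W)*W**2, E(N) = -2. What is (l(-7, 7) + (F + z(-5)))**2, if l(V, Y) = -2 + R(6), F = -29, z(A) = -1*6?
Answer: 11881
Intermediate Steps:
z(A) = -6
R(W) = -2*W**2
l(V, Y) = -74 (l(V, Y) = -2 - 2*6**2 = -2 - 2*36 = -2 - 72 = -74)
(l(-7, 7) + (F + z(-5)))**2 = (-74 + (-29 - 6))**2 = (-74 - 35)**2 = (-109)**2 = 11881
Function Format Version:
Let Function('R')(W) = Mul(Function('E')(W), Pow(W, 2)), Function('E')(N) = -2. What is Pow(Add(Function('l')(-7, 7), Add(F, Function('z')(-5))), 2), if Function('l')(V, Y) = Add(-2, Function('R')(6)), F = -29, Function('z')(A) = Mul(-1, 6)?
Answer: 11881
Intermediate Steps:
Function('z')(A) = -6
Function('R')(W) = Mul(-2, Pow(W, 2))
Function('l')(V, Y) = -74 (Function('l')(V, Y) = Add(-2, Mul(-2, Pow(6, 2))) = Add(-2, Mul(-2, 36)) = Add(-2, -72) = -74)
Pow(Add(Function('l')(-7, 7), Add(F, Function('z')(-5))), 2) = Pow(Add(-74, Add(-29, -6)), 2) = Pow(Add(-74, -35), 2) = Pow(-109, 2) = 11881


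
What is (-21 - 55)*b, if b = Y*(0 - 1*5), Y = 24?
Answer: 9120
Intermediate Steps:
b = -120 (b = 24*(0 - 1*5) = 24*(0 - 5) = 24*(-5) = -120)
(-21 - 55)*b = (-21 - 55)*(-120) = -76*(-120) = 9120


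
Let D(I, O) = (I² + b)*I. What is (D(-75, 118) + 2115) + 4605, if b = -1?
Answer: -415080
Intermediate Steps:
D(I, O) = I*(-1 + I²) (D(I, O) = (I² - 1)*I = (-1 + I²)*I = I*(-1 + I²))
(D(-75, 118) + 2115) + 4605 = (((-75)³ - 1*(-75)) + 2115) + 4605 = ((-421875 + 75) + 2115) + 4605 = (-421800 + 2115) + 4605 = -419685 + 4605 = -415080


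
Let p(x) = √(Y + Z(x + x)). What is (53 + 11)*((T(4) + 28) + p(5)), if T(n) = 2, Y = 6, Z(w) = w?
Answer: 2176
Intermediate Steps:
p(x) = √(6 + 2*x) (p(x) = √(6 + (x + x)) = √(6 + 2*x))
(53 + 11)*((T(4) + 28) + p(5)) = (53 + 11)*((2 + 28) + √(6 + 2*5)) = 64*(30 + √(6 + 10)) = 64*(30 + √16) = 64*(30 + 4) = 64*34 = 2176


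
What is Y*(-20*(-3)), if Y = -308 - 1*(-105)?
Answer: -12180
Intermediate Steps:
Y = -203 (Y = -308 + 105 = -203)
Y*(-20*(-3)) = -(-4060)*(-3) = -203*60 = -12180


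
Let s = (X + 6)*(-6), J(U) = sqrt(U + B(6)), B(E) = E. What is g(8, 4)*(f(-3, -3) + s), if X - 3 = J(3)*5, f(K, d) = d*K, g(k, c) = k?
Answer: -1080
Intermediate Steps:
J(U) = sqrt(6 + U) (J(U) = sqrt(U + 6) = sqrt(6 + U))
f(K, d) = K*d
X = 18 (X = 3 + sqrt(6 + 3)*5 = 3 + sqrt(9)*5 = 3 + 3*5 = 3 + 15 = 18)
s = -144 (s = (18 + 6)*(-6) = 24*(-6) = -144)
g(8, 4)*(f(-3, -3) + s) = 8*(-3*(-3) - 144) = 8*(9 - 144) = 8*(-135) = -1080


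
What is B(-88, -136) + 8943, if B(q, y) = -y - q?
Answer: 9167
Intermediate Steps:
B(q, y) = -q - y
B(-88, -136) + 8943 = (-1*(-88) - 1*(-136)) + 8943 = (88 + 136) + 8943 = 224 + 8943 = 9167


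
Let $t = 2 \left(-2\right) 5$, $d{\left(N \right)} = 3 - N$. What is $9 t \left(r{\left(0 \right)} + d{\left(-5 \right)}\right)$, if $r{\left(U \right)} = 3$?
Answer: $-1980$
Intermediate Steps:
$t = -20$ ($t = \left(-4\right) 5 = -20$)
$9 t \left(r{\left(0 \right)} + d{\left(-5 \right)}\right) = 9 \left(-20\right) \left(3 + \left(3 - -5\right)\right) = - 180 \left(3 + \left(3 + 5\right)\right) = - 180 \left(3 + 8\right) = \left(-180\right) 11 = -1980$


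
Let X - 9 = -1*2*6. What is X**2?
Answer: 9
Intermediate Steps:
X = -3 (X = 9 - 1*2*6 = 9 - 2*6 = 9 - 12 = -3)
X**2 = (-3)**2 = 9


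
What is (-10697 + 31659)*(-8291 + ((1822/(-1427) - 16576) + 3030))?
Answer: -653243438602/1427 ≈ -4.5777e+8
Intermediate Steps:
(-10697 + 31659)*(-8291 + ((1822/(-1427) - 16576) + 3030)) = 20962*(-8291 + ((1822*(-1/1427) - 16576) + 3030)) = 20962*(-8291 + ((-1822/1427 - 16576) + 3030)) = 20962*(-8291 + (-23655774/1427 + 3030)) = 20962*(-8291 - 19331964/1427) = 20962*(-31163221/1427) = -653243438602/1427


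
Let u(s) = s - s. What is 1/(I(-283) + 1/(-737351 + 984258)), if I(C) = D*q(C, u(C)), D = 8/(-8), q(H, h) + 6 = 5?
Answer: 246907/246908 ≈ 1.0000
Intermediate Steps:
u(s) = 0
q(H, h) = -1 (q(H, h) = -6 + 5 = -1)
D = -1 (D = 8*(-⅛) = -1)
I(C) = 1 (I(C) = -1*(-1) = 1)
1/(I(-283) + 1/(-737351 + 984258)) = 1/(1 + 1/(-737351 + 984258)) = 1/(1 + 1/246907) = 1/(246908/246907) = 246907/246908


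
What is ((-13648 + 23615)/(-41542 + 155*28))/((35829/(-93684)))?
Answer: 155624738/222151743 ≈ 0.70053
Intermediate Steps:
((-13648 + 23615)/(-41542 + 155*28))/((35829/(-93684))) = (9967/(-41542 + 4340))/((35829*(-1/93684))) = (9967/(-37202))/(-11943/31228) = (9967*(-1/37202))*(-31228/11943) = -9967/37202*(-31228/11943) = 155624738/222151743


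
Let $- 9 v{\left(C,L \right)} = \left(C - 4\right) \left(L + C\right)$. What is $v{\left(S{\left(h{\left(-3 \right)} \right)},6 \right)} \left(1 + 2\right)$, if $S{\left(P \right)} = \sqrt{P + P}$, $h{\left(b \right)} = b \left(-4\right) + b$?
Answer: $2 - 2 \sqrt{2} \approx -0.82843$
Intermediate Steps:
$h{\left(b \right)} = - 3 b$ ($h{\left(b \right)} = - 4 b + b = - 3 b$)
$S{\left(P \right)} = \sqrt{2} \sqrt{P}$ ($S{\left(P \right)} = \sqrt{2 P} = \sqrt{2} \sqrt{P}$)
$v{\left(C,L \right)} = - \frac{\left(-4 + C\right) \left(C + L\right)}{9}$ ($v{\left(C,L \right)} = - \frac{\left(C - 4\right) \left(L + C\right)}{9} = - \frac{\left(-4 + C\right) \left(C + L\right)}{9}$)
$v{\left(S{\left(h{\left(-3 \right)} \right)},6 \right)} \left(1 + 2\right) = \left(- \frac{\left(\sqrt{2} \sqrt{\left(-3\right) \left(-3\right)}\right)^{2}}{9} + \frac{4 \sqrt{2} \sqrt{\left(-3\right) \left(-3\right)}}{9} + \frac{4}{9} \cdot 6 - \frac{1}{9} \sqrt{2} \sqrt{\left(-3\right) \left(-3\right)} 6\right) \left(1 + 2\right) = \left(- \frac{\left(\sqrt{2} \sqrt{9}\right)^{2}}{9} + \frac{4 \sqrt{2} \sqrt{9}}{9} + \frac{8}{3} - \frac{1}{9} \sqrt{2} \sqrt{9} \cdot 6\right) 3 = \left(- \frac{\left(\sqrt{2} \cdot 3\right)^{2}}{9} + \frac{4 \sqrt{2} \cdot 3}{9} + \frac{8}{3} - \frac{1}{9} \sqrt{2} \cdot 3 \cdot 6\right) 3 = \left(- \frac{\left(3 \sqrt{2}\right)^{2}}{9} + \frac{4 \cdot 3 \sqrt{2}}{9} + \frac{8}{3} - \frac{1}{9} \cdot 3 \sqrt{2} \cdot 6\right) 3 = \left(\left(- \frac{1}{9}\right) 18 + \frac{4 \sqrt{2}}{3} + \frac{8}{3} - 2 \sqrt{2}\right) 3 = \left(-2 + \frac{4 \sqrt{2}}{3} + \frac{8}{3} - 2 \sqrt{2}\right) 3 = \left(\frac{2}{3} - \frac{2 \sqrt{2}}{3}\right) 3 = 2 - 2 \sqrt{2}$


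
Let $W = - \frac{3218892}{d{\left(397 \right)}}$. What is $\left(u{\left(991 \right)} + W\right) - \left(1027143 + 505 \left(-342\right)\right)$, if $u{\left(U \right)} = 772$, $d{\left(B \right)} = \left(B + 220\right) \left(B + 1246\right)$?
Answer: $- \frac{865385838083}{1013731} \approx -8.5366 \cdot 10^{5}$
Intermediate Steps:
$d{\left(B \right)} = \left(220 + B\right) \left(1246 + B\right)$
$W = - \frac{3218892}{1013731}$ ($W = - \frac{3218892}{274120 + 397^{2} + 1466 \cdot 397} = - \frac{3218892}{274120 + 157609 + 582002} = - \frac{3218892}{1013731} \approx -3.1753$)
$\left(u{\left(991 \right)} + W\right) - \left(1027143 + 505 \left(-342\right)\right) = \left(772 - \frac{3218892}{1013731}\right) - \left(1027143 + 505 \left(-342\right)\right) = \frac{779381440}{1013731} - 854433 = - \frac{865385838083}{1013731}$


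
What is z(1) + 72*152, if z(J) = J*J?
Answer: 10945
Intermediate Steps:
z(J) = J²
z(1) + 72*152 = 1² + 72*152 = 1 + 10944 = 10945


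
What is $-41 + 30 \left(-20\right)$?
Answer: $-641$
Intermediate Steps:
$-41 + 30 \left(-20\right) = -41 - 600 = -641$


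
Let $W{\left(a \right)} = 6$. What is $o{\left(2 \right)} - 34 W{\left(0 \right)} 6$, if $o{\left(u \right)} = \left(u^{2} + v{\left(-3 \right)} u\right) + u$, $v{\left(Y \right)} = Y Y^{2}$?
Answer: $-1272$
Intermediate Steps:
$v{\left(Y \right)} = Y^{3}$
$o{\left(u \right)} = u^{2} - 26 u$ ($o{\left(u \right)} = \left(u^{2} + \left(-3\right)^{3} u\right) + u = \left(u^{2} - 27 u\right) + u = u^{2} - 26 u$)
$o{\left(2 \right)} - 34 W{\left(0 \right)} 6 = 2 \left(-26 + 2\right) - 34 \cdot 6 \cdot 6 = 2 \left(-24\right) - 1224 = -48 - 1224 = -1272$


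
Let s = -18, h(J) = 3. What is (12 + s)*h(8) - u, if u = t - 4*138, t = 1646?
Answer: -1112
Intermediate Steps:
u = 1094 (u = 1646 - 4*138 = 1646 - 1*552 = 1646 - 552 = 1094)
(12 + s)*h(8) - u = (12 - 18)*3 - 1*1094 = -6*3 - 1094 = -18 - 1094 = -1112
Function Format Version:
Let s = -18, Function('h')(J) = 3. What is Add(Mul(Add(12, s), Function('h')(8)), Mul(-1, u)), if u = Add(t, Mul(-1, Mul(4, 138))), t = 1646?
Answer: -1112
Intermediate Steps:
u = 1094 (u = Add(1646, Mul(-1, Mul(4, 138))) = Add(1646, Mul(-1, 552)) = Add(1646, -552) = 1094)
Add(Mul(Add(12, s), Function('h')(8)), Mul(-1, u)) = Add(Mul(Add(12, -18), 3), Mul(-1, 1094)) = Add(Mul(-6, 3), -1094) = Add(-18, -1094) = -1112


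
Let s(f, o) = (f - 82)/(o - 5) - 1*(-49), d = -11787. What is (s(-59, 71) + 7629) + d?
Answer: -90445/22 ≈ -4111.1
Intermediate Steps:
s(f, o) = 49 + (-82 + f)/(-5 + o) (s(f, o) = (-82 + f)/(-5 + o) + 49 = 49 + (-82 + f)/(-5 + o))
(s(-59, 71) + 7629) + d = ((-327 - 59 + 49*71)/(-5 + 71) + 7629) - 11787 = ((-327 - 59 + 3479)/66 + 7629) - 11787 = ((1/66)*3093 + 7629) - 11787 = (1031/22 + 7629) - 11787 = 168869/22 - 11787 = -90445/22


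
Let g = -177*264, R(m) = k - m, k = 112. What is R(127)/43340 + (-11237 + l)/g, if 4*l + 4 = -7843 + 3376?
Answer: 1080311/4091296 ≈ 0.26405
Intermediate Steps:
l = -4471/4 (l = -1 + (-7843 + 3376)/4 = -1 + (¼)*(-4467) = -1 - 4467/4 = -4471/4 ≈ -1117.8)
R(m) = 112 - m
g = -46728
R(127)/43340 + (-11237 + l)/g = (112 - 1*127)/43340 + (-11237 - 4471/4)/(-46728) = (112 - 127)*(1/43340) - 49419/4*(-1/46728) = -15*1/43340 + 5491/20768 = -3/8668 + 5491/20768 = 1080311/4091296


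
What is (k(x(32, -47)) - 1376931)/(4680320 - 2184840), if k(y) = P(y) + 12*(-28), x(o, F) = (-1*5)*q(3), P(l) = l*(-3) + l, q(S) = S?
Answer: -1377237/2495480 ≈ -0.55189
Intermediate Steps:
P(l) = -2*l (P(l) = -3*l + l = -2*l)
x(o, F) = -15 (x(o, F) = -1*5*3 = -5*3 = -15)
k(y) = -336 - 2*y (k(y) = -2*y + 12*(-28) = -2*y - 336 = -336 - 2*y)
(k(x(32, -47)) - 1376931)/(4680320 - 2184840) = ((-336 - 2*(-15)) - 1376931)/(4680320 - 2184840) = ((-336 + 30) - 1376931)/2495480 = (-306 - 1376931)*(1/2495480) = -1377237*1/2495480 = -1377237/2495480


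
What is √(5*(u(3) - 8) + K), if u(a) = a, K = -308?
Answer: 3*I*√37 ≈ 18.248*I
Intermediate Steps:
√(5*(u(3) - 8) + K) = √(5*(3 - 8) - 308) = √(5*(-5) - 308) = √(-25 - 308) = √(-333) = 3*I*√37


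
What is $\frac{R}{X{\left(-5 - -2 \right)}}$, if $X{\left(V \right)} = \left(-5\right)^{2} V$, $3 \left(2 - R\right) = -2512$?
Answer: $- \frac{2518}{225} \approx -11.191$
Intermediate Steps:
$R = \frac{2518}{3}$ ($R = 2 - - \frac{2512}{3} = 2 + \frac{2512}{3} = \frac{2518}{3} \approx 839.33$)
$X{\left(V \right)} = 25 V$
$\frac{R}{X{\left(-5 - -2 \right)}} = \frac{2518}{3 \cdot 25 \left(-5 - -2\right)} = \frac{2518}{3 \cdot 25 \left(-5 + 2\right)} = \frac{2518}{3 \cdot 25 \left(-3\right)} = \frac{2518}{3 \left(-75\right)} = \frac{2518}{3} \left(- \frac{1}{75}\right) = - \frac{2518}{225}$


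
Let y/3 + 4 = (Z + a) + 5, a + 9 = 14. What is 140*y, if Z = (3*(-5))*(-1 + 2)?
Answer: -3780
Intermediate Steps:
a = 5 (a = -9 + 14 = 5)
Z = -15 (Z = -15*1 = -15)
y = -27 (y = -12 + 3*((-15 + 5) + 5) = -12 + 3*(-10 + 5) = -12 + 3*(-5) = -12 - 15 = -27)
140*y = 140*(-27) = -3780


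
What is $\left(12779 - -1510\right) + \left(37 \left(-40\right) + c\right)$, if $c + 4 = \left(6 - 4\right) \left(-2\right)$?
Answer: $12801$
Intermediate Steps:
$c = -8$ ($c = -4 + \left(6 - 4\right) \left(-2\right) = -4 + 2 \left(-2\right) = -4 - 4 = -8$)
$\left(12779 - -1510\right) + \left(37 \left(-40\right) + c\right) = \left(12779 - -1510\right) + \left(37 \left(-40\right) - 8\right) = \left(12779 + 1510\right) - 1488 = 14289 - 1488 = 12801$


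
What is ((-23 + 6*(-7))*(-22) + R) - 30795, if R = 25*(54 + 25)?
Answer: -27390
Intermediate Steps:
R = 1975 (R = 25*79 = 1975)
((-23 + 6*(-7))*(-22) + R) - 30795 = ((-23 + 6*(-7))*(-22) + 1975) - 30795 = ((-23 - 42)*(-22) + 1975) - 30795 = (-65*(-22) + 1975) - 30795 = (1430 + 1975) - 30795 = 3405 - 30795 = -27390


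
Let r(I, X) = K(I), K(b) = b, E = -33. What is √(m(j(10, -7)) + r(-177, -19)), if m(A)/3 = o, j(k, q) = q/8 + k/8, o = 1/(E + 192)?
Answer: 2*I*√124285/53 ≈ 13.303*I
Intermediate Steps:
r(I, X) = I
o = 1/159 (o = 1/(-33 + 192) = 1/159 ≈ 0.0062893)
j(k, q) = k/8 + q/8 (j(k, q) = q*(⅛) + k*(⅛) = q/8 + k/8 = k/8 + q/8)
m(A) = 1/53 (m(A) = 3*(1/159) = 1/53)
√(m(j(10, -7)) + r(-177, -19)) = √(1/53 - 177) = √(-9380/53) = 2*I*√124285/53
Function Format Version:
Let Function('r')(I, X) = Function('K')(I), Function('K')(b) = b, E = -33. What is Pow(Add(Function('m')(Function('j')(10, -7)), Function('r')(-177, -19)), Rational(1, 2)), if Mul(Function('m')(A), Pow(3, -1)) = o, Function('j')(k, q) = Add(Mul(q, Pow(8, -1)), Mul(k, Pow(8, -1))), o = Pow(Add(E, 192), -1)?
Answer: Mul(Rational(2, 53), I, Pow(124285, Rational(1, 2))) ≈ Mul(13.303, I)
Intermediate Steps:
Function('r')(I, X) = I
o = Rational(1, 159) (o = Pow(Add(-33, 192), -1) = Pow(159, -1) = Rational(1, 159) ≈ 0.0062893)
Function('j')(k, q) = Add(Mul(Rational(1, 8), k), Mul(Rational(1, 8), q)) (Function('j')(k, q) = Add(Mul(q, Rational(1, 8)), Mul(k, Rational(1, 8))) = Add(Mul(Rational(1, 8), q), Mul(Rational(1, 8), k)) = Add(Mul(Rational(1, 8), k), Mul(Rational(1, 8), q)))
Function('m')(A) = Rational(1, 53) (Function('m')(A) = Mul(3, Rational(1, 159)) = Rational(1, 53))
Pow(Add(Function('m')(Function('j')(10, -7)), Function('r')(-177, -19)), Rational(1, 2)) = Pow(Add(Rational(1, 53), -177), Rational(1, 2)) = Pow(Rational(-9380, 53), Rational(1, 2)) = Mul(Rational(2, 53), I, Pow(124285, Rational(1, 2)))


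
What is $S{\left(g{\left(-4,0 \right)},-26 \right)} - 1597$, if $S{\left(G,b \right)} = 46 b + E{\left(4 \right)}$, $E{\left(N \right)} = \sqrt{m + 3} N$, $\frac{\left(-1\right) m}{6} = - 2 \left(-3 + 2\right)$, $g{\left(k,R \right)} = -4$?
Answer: $-2793 + 12 i \approx -2793.0 + 12.0 i$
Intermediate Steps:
$m = -12$ ($m = - 6 \left(- 2 \left(-3 + 2\right)\right) = - 6 \left(\left(-2\right) \left(-1\right)\right) = \left(-6\right) 2 = -12$)
$E{\left(N \right)} = 3 i N$ ($E{\left(N \right)} = \sqrt{-12 + 3} N = \sqrt{-9} N = 3 i N$)
$S{\left(G,b \right)} = 12 i + 46 b$ ($S{\left(G,b \right)} = 46 b + 3 i 4 = 46 b + 12 i = 12 i + 46 b$)
$S{\left(g{\left(-4,0 \right)},-26 \right)} - 1597 = \left(12 i + 46 \left(-26\right)\right) - 1597 = \left(12 i - 1196\right) - 1597 = \left(-1196 + 12 i\right) - 1597 = -2793 + 12 i$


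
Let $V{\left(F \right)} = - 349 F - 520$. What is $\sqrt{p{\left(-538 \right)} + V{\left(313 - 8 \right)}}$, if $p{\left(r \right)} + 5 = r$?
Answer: $34 i \sqrt{93} \approx 327.88 i$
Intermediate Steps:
$p{\left(r \right)} = -5 + r$
$V{\left(F \right)} = -520 - 349 F$
$\sqrt{p{\left(-538 \right)} + V{\left(313 - 8 \right)}} = \sqrt{\left(-5 - 538\right) - \left(520 + 349 \left(313 - 8\right)\right)} = \sqrt{-543 - 106965} = \sqrt{-107508} = 34 i \sqrt{93}$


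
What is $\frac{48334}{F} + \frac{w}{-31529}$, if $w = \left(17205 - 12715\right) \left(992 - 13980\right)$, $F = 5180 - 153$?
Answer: $\frac{26789005266}{14408753} \approx 1859.2$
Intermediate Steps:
$F = 5027$
$w = -58316120$ ($w = 4490 \left(-12988\right) = -58316120$)
$\frac{48334}{F} + \frac{w}{-31529} = \frac{48334}{5027} - \frac{58316120}{-31529} = 48334 \cdot \frac{1}{5027} - - \frac{58316120}{31529} = \frac{4394}{457} + \frac{58316120}{31529} = \frac{26789005266}{14408753}$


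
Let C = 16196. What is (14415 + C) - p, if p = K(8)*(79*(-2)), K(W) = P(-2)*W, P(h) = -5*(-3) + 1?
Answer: 50835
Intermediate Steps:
P(h) = 16 (P(h) = 15 + 1 = 16)
K(W) = 16*W
p = -20224 (p = (16*8)*(79*(-2)) = 128*(-158) = -20224)
(14415 + C) - p = (14415 + 16196) - 1*(-20224) = 30611 + 20224 = 50835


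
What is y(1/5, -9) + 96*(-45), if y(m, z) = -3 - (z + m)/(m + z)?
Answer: -4324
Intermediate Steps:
y(m, z) = -4 (y(m, z) = -3 - (m + z)/(m + z) = -3 - 1*1 = -3 - 1 = -4)
y(1/5, -9) + 96*(-45) = -4 + 96*(-45) = -4 - 4320 = -4324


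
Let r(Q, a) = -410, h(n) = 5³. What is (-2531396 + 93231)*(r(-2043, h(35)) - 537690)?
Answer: 1311976586500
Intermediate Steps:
h(n) = 125
(-2531396 + 93231)*(r(-2043, h(35)) - 537690) = (-2531396 + 93231)*(-410 - 537690) = -2438165*(-538100) = 1311976586500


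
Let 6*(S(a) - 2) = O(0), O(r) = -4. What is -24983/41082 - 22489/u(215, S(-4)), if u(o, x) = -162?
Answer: 76653821/554607 ≈ 138.21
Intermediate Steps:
S(a) = 4/3 (S(a) = 2 + (⅙)*(-4) = 2 - ⅔ = 4/3)
-24983/41082 - 22489/u(215, S(-4)) = -24983/41082 - 22489/(-162) = -24983*1/41082 - 22489*(-1/162) = -24983/41082 + 22489/162 = 76653821/554607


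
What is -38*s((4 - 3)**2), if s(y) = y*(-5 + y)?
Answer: 152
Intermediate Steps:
-38*s((4 - 3)**2) = -38*(4 - 3)**2*(-5 + (4 - 3)**2) = -38*1**2*(-5 + 1**2) = -38*(-5 + 1) = -38*(-4) = 152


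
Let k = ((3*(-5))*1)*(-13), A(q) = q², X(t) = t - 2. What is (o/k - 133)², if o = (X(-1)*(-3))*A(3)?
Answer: 74269924/4225 ≈ 17579.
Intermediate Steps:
X(t) = -2 + t
k = 195 (k = -15*1*(-13) = -15*(-13) = 195)
o = 81 (o = ((-2 - 1)*(-3))*3² = -3*(-3)*9 = 9*9 = 81)
(o/k - 133)² = (81/195 - 133)² = (81*(1/195) - 133)² = (27/65 - 133)² = (-8618/65)² = 74269924/4225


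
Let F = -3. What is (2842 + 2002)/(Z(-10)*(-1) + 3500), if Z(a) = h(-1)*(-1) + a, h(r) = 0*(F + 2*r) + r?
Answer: 4844/3509 ≈ 1.3805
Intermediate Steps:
h(r) = r (h(r) = 0*(-3 + 2*r) + r = 0 + r = r)
Z(a) = 1 + a (Z(a) = -1*(-1) + a = 1 + a)
(2842 + 2002)/(Z(-10)*(-1) + 3500) = (2842 + 2002)/((1 - 10)*(-1) + 3500) = 4844/(-9*(-1) + 3500) = 4844/(9 + 3500) = 4844/3509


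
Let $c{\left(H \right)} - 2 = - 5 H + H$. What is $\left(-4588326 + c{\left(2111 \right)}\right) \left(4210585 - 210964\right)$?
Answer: $-18385329824928$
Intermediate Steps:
$c{\left(H \right)} = 2 - 4 H$ ($c{\left(H \right)} = 2 + \left(- 5 H + H\right) = 2 - 4 H$)
$\left(-4588326 + c{\left(2111 \right)}\right) \left(4210585 - 210964\right) = \left(-4588326 + \left(2 - 8444\right)\right) \left(4210585 - 210964\right) = \left(-4588326 + \left(2 - 8444\right)\right) \left(4210585 + \left(-349859 + 138895\right)\right) = \left(-4588326 - 8442\right) \left(4210585 - 210964\right) = \left(-4596768\right) 3999621 = -18385329824928$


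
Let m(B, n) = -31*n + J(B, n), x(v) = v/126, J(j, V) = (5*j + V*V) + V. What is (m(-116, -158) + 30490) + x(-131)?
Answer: 7511233/126 ≈ 59613.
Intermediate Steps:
J(j, V) = V + V² + 5*j (J(j, V) = (5*j + V²) + V = (V² + 5*j) + V = V + V² + 5*j)
x(v) = v/126 (x(v) = v*(1/126) = v/126)
m(B, n) = n² - 30*n + 5*B (m(B, n) = -31*n + (n + n² + 5*B) = n² - 30*n + 5*B)
(m(-116, -158) + 30490) + x(-131) = (((-158)² - 30*(-158) + 5*(-116)) + 30490) + (1/126)*(-131) = ((24964 + 4740 - 580) + 30490) - 131/126 = (29124 + 30490) - 131/126 = 59614 - 131/126 = 7511233/126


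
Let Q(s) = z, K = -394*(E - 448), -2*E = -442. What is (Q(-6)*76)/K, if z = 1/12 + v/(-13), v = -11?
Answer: 2755/3488082 ≈ 0.00078983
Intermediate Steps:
E = 221 (E = -½*(-442) = 221)
K = 89438 (K = -394*(221 - 448) = -394*(-227) = 89438)
z = 145/156 (z = 1/12 - 11/(-13) = 1*(1/12) - 11*(-1/13) = 1/12 + 11/13 = 145/156 ≈ 0.92949)
Q(s) = 145/156
(Q(-6)*76)/K = ((145/156)*76)/89438 = (2755/39)*(1/89438) = 2755/3488082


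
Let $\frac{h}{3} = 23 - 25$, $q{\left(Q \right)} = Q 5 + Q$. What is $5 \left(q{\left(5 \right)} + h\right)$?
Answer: $120$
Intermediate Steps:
$q{\left(Q \right)} = 6 Q$ ($q{\left(Q \right)} = 5 Q + Q = 6 Q$)
$h = -6$ ($h = 3 \left(23 - 25\right) = 3 \left(-2\right) = -6$)
$5 \left(q{\left(5 \right)} + h\right) = 5 \left(6 \cdot 5 - 6\right) = 5 \left(30 - 6\right) = 5 \cdot 24 = 120$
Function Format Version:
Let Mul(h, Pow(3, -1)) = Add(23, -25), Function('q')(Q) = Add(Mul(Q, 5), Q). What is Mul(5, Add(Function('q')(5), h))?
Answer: 120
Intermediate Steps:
Function('q')(Q) = Mul(6, Q) (Function('q')(Q) = Add(Mul(5, Q), Q) = Mul(6, Q))
h = -6 (h = Mul(3, Add(23, -25)) = Mul(3, -2) = -6)
Mul(5, Add(Function('q')(5), h)) = Mul(5, Add(Mul(6, 5), -6)) = Mul(5, Add(30, -6)) = Mul(5, 24) = 120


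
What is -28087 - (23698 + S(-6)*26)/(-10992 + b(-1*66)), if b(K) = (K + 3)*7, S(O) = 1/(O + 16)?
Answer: -535158284/19055 ≈ -28085.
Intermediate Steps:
S(O) = 1/(16 + O)
b(K) = 21 + 7*K (b(K) = (3 + K)*7 = 21 + 7*K)
-28087 - (23698 + S(-6)*26)/(-10992 + b(-1*66)) = -28087 - (23698 + 26/(16 - 6))/(-10992 + (21 + 7*(-1*66))) = -28087 - (23698 + 26/10)/(-10992 + (21 + 7*(-66))) = -28087 - (23698 + (1/10)*26)/(-10992 + (21 - 462)) = -28087 - (23698 + 13/5)/(-10992 - 441) = -28087 - 118503/(5*(-11433)) = -28087 - 118503*(-1)/(5*11433) = -28087 - 1*(-39501/19055) = -28087 + 39501/19055 = -535158284/19055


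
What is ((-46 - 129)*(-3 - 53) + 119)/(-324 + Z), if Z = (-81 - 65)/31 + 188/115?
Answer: -2720095/89694 ≈ -30.326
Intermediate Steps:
Z = -10962/3565 (Z = -146*1/31 + 188*(1/115) = -146/31 + 188/115 = -10962/3565 ≈ -3.0749)
((-46 - 129)*(-3 - 53) + 119)/(-324 + Z) = ((-46 - 129)*(-3 - 53) + 119)/(-324 - 10962/3565) = (-175*(-56) + 119)/(-1166022/3565) = (9800 + 119)*(-3565/1166022) = 9919*(-3565/1166022) = -2720095/89694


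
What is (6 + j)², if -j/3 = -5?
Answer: 441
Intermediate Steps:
j = 15 (j = -3*(-5) = 15)
(6 + j)² = (6 + 15)² = 21² = 441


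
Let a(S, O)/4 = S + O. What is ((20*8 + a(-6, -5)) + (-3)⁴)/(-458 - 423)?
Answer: -197/881 ≈ -0.22361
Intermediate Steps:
a(S, O) = 4*O + 4*S (a(S, O) = 4*(S + O) = 4*(O + S) = 4*O + 4*S)
((20*8 + a(-6, -5)) + (-3)⁴)/(-458 - 423) = ((20*8 + (4*(-5) + 4*(-6))) + (-3)⁴)/(-458 - 423) = ((160 + (-20 - 24)) + 81)/(-881) = ((160 - 44) + 81)*(-1/881) = (116 + 81)*(-1/881) = 197*(-1/881) = -197/881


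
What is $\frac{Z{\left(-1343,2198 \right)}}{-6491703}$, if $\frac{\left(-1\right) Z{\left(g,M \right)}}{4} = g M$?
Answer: $- \frac{11807656}{6491703} \approx -1.8189$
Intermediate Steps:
$Z{\left(g,M \right)} = - 4 M g$ ($Z{\left(g,M \right)} = - 4 g M = - 4 M g$)
$\frac{Z{\left(-1343,2198 \right)}}{-6491703} = \frac{\left(-4\right) 2198 \left(-1343\right)}{-6491703} = 11807656 \left(- \frac{1}{6491703}\right) = - \frac{11807656}{6491703}$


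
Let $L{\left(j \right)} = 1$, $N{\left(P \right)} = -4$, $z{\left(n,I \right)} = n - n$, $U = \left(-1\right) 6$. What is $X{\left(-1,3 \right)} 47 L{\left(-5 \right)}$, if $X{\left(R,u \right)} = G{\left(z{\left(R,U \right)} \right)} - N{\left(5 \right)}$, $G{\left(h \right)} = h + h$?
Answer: $188$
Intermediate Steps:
$U = -6$
$z{\left(n,I \right)} = 0$
$G{\left(h \right)} = 2 h$
$X{\left(R,u \right)} = 4$ ($X{\left(R,u \right)} = 2 \cdot 0 - -4 = 0 + 4 = 4$)
$X{\left(-1,3 \right)} 47 L{\left(-5 \right)} = 4 \cdot 47 \cdot 1 = 188 \cdot 1 = 188$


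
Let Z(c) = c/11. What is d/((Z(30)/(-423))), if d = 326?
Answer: -252813/5 ≈ -50563.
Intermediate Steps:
Z(c) = c/11 (Z(c) = c*(1/11) = c/11)
d/((Z(30)/(-423))) = 326/((((1/11)*30)/(-423))) = 326/(((30/11)*(-1/423))) = 326/(-10/1551) = 326*(-1551/10) = -252813/5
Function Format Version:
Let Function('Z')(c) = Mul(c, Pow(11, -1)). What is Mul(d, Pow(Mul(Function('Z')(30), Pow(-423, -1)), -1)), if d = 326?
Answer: Rational(-252813, 5) ≈ -50563.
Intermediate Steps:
Function('Z')(c) = Mul(Rational(1, 11), c) (Function('Z')(c) = Mul(c, Rational(1, 11)) = Mul(Rational(1, 11), c))
Mul(d, Pow(Mul(Function('Z')(30), Pow(-423, -1)), -1)) = Mul(326, Pow(Mul(Mul(Rational(1, 11), 30), Pow(-423, -1)), -1)) = Mul(326, Pow(Mul(Rational(30, 11), Rational(-1, 423)), -1)) = Mul(326, Pow(Rational(-10, 1551), -1)) = Mul(326, Rational(-1551, 10)) = Rational(-252813, 5)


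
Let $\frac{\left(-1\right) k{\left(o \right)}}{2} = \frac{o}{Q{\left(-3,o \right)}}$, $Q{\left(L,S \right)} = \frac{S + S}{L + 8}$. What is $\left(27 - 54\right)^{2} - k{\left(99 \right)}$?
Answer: $734$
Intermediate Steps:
$Q{\left(L,S \right)} = \frac{2 S}{8 + L}$
$k{\left(o \right)} = -5$ ($k{\left(o \right)} = - 2 \frac{o}{2 o \frac{1}{8 - 3}} = - 2 \frac{o}{2 o \frac{1}{5}} = - 2 \frac{o}{\frac{2}{5} o} = - 2 o \frac{5}{2 o} = \left(-2\right) \frac{5}{2} = -5$)
$\left(27 - 54\right)^{2} - k{\left(99 \right)} = \left(27 - 54\right)^{2} - -5 = \left(-27\right)^{2} + 5 = 729 + 5 = 734$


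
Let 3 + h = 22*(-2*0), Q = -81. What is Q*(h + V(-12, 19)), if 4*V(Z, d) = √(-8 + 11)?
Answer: 243 - 81*√3/4 ≈ 207.93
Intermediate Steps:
V(Z, d) = √3/4 (V(Z, d) = √(-8 + 11)/4 = √3/4)
h = -3 (h = -3 + 22*(-2*0) = -3 + 22*0 = -3 + 0 = -3)
Q*(h + V(-12, 19)) = -81*(-3 + √3/4) = 243 - 81*√3/4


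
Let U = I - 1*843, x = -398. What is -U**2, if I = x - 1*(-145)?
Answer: -1201216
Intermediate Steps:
I = -253 (I = -398 - 1*(-145) = -398 + 145 = -253)
U = -1096 (U = -253 - 1*843 = -253 - 843 = -1096)
-U**2 = -1*(-1096)**2 = -1*1201216 = -1201216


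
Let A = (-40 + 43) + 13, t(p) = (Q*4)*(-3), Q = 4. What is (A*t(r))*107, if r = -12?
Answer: -82176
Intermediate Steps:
t(p) = -48 (t(p) = (4*4)*(-3) = 16*(-3) = -48)
A = 16 (A = 3 + 13 = 16)
(A*t(r))*107 = (16*(-48))*107 = -768*107 = -82176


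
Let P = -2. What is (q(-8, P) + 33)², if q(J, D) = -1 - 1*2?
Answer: 900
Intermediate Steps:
q(J, D) = -3 (q(J, D) = -1 - 2 = -3)
(q(-8, P) + 33)² = (-3 + 33)² = 30² = 900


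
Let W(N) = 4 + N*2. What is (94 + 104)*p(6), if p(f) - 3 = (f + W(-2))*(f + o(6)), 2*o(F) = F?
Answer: 11286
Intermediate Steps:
W(N) = 4 + 2*N
o(F) = F/2
p(f) = 3 + f*(3 + f) (p(f) = 3 + (f + (4 + 2*(-2)))*(f + (1/2)*6) = 3 + (f + (4 - 4))*(f + 3) = 3 + (f + 0)*(3 + f) = 3 + f*(3 + f))
(94 + 104)*p(6) = (94 + 104)*(3 + 6**2 + 3*6) = 198*(3 + 36 + 18) = 198*57 = 11286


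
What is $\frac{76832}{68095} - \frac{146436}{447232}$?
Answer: $\frac{6097542401}{7613565760} \approx 0.80088$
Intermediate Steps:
$\frac{76832}{68095} - \frac{146436}{447232} = 76832 \cdot \frac{1}{68095} - \frac{36609}{111808} = \frac{76832}{68095} - \frac{36609}{111808} = \frac{6097542401}{7613565760}$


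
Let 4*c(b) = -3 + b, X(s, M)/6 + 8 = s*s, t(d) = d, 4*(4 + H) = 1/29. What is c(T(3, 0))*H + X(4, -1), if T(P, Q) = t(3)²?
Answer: 9747/232 ≈ 42.013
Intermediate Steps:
H = -463/116 (H = -4 + (¼)/29 = -4 + (¼)*(1/29) = -4 + 1/116 = -463/116 ≈ -3.9914)
X(s, M) = -48 + 6*s² (X(s, M) = -48 + 6*(s*s) = -48 + 6*s²)
T(P, Q) = 9 (T(P, Q) = 3² = 9)
c(b) = -¾ + b/4 (c(b) = (-3 + b)/4 = -¾ + b/4)
c(T(3, 0))*H + X(4, -1) = (-¾ + (¼)*9)*(-463/116) + (-48 + 6*4²) = (-¾ + 9/4)*(-463/116) + (-48 + 6*16) = (3/2)*(-463/116) + (-48 + 96) = -1389/232 + 48 = 9747/232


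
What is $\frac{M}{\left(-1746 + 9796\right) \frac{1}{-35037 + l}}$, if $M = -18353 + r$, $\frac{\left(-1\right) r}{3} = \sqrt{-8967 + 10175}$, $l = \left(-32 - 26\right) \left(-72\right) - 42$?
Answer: $\frac{567162759}{8050} + \frac{92709 \sqrt{302}}{4025} \approx 70855.0$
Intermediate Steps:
$l = 4134$ ($l = \left(-32 - 26\right) \left(-72\right) - 42 = \left(-58\right) \left(-72\right) - 42 = 4176 - 42 = 4134$)
$r = - 6 \sqrt{302}$ ($r = - 3 \sqrt{-8967 + 10175} = - 3 \sqrt{1208} = - 3 \cdot 2 \sqrt{302} = - 6 \sqrt{302} \approx -104.27$)
$M = -18353 - 6 \sqrt{302} \approx -18457.0$
$\frac{M}{\left(-1746 + 9796\right) \frac{1}{-35037 + l}} = \frac{-18353 - 6 \sqrt{302}}{\left(-1746 + 9796\right) \frac{1}{-35037 + 4134}} = \frac{-18353 - 6 \sqrt{302}}{8050 \frac{1}{-30903}} = \frac{-18353 - 6 \sqrt{302}}{8050 \left(- \frac{1}{30903}\right)} = \frac{-18353 - 6 \sqrt{302}}{- \frac{8050}{30903}} = \left(-18353 - 6 \sqrt{302}\right) \left(- \frac{30903}{8050}\right) = \frac{567162759}{8050} + \frac{92709 \sqrt{302}}{4025}$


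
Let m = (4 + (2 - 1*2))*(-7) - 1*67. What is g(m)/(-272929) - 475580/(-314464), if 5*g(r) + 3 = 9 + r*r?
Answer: 161539486179/107282931320 ≈ 1.5057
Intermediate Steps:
m = -95 (m = (4 + (2 - 2))*(-7) - 67 = (4 + 0)*(-7) - 67 = 4*(-7) - 67 = -28 - 67 = -95)
g(r) = 6/5 + r²/5 (g(r) = -⅗ + (9 + r*r)/5 = -⅗ + (9 + r²)/5 = -⅗ + (9/5 + r²/5) = 6/5 + r²/5)
g(m)/(-272929) - 475580/(-314464) = (6/5 + (⅕)*(-95)²)/(-272929) - 475580/(-314464) = (6/5 + (⅕)*9025)*(-1/272929) - 475580*(-1/314464) = (6/5 + 1805)*(-1/272929) + 118895/78616 = (9031/5)*(-1/272929) + 118895/78616 = -9031/1364645 + 118895/78616 = 161539486179/107282931320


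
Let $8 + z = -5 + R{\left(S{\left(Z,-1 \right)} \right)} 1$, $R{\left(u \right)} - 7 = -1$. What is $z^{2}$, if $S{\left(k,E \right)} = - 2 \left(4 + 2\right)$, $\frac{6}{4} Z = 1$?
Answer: $49$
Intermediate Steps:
$Z = \frac{2}{3}$ ($Z = \frac{2}{3} \cdot 1 = \frac{2}{3} \approx 0.66667$)
$S{\left(k,E \right)} = -12$ ($S{\left(k,E \right)} = \left(-2\right) 6 = -12$)
$R{\left(u \right)} = 6$ ($R{\left(u \right)} = 7 - 1 = 6$)
$z = -7$ ($z = -8 + \left(-5 + 6 \cdot 1\right) = -8 + \left(-5 + 6\right) = -8 + 1 = -7$)
$z^{2} = \left(-7\right)^{2} = 49$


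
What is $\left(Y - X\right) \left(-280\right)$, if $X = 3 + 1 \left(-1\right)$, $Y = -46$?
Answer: $13440$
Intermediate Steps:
$X = 2$ ($X = 3 - 1 = 2$)
$\left(Y - X\right) \left(-280\right) = \left(-46 - 2\right) \left(-280\right) = \left(-48\right) \left(-280\right) = 13440$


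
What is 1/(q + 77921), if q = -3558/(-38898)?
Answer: 6483/505162436 ≈ 1.2833e-5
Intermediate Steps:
q = 593/6483 (q = -3558*(-1)/38898 = -1*(-593/6483) = 593/6483 ≈ 0.091470)
1/(q + 77921) = 1/(593/6483 + 77921) = 1/(505162436/6483) = 6483/505162436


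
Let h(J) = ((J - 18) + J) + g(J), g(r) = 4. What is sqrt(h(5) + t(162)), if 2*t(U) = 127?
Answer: sqrt(238)/2 ≈ 7.7136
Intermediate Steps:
t(U) = 127/2 (t(U) = (1/2)*127 = 127/2)
h(J) = -14 + 2*J (h(J) = ((J - 18) + J) + 4 = ((-18 + J) + J) + 4 = (-18 + 2*J) + 4 = -14 + 2*J)
sqrt(h(5) + t(162)) = sqrt((-14 + 2*5) + 127/2) = sqrt((-14 + 10) + 127/2) = sqrt(-4 + 127/2) = sqrt(119/2) = sqrt(238)/2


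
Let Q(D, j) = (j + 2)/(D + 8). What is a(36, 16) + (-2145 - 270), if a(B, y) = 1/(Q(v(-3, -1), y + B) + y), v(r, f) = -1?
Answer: -400883/166 ≈ -2415.0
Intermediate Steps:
Q(D, j) = (2 + j)/(8 + D)
a(B, y) = 1/(2/7 + B/7 + 8*y/7) (a(B, y) = 1/((2 + (y + B))/(8 - 1) + y) = 1/((2 + (B + y))/7 + y) = 1/((2 + B + y)/7 + y) = 1/((2/7 + B/7 + y/7) + y) = 1/(2/7 + B/7 + 8*y/7))
a(36, 16) + (-2145 - 270) = 7/(2 + 36 + 8*16) + (-2145 - 270) = 7/(2 + 36 + 128) - 2415 = 7/166 - 2415 = -400883/166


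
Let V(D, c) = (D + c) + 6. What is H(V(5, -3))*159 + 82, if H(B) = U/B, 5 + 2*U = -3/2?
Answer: 557/32 ≈ 17.406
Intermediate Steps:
V(D, c) = 6 + D + c
U = -13/4 (U = -5/2 + (-3/2)/2 = -5/2 + (-3*½)/2 = -5/2 + (½)*(-3/2) = -5/2 - ¾ = -13/4 ≈ -3.2500)
H(B) = -13/(4*B)
H(V(5, -3))*159 + 82 = -13/(4*(6 + 5 - 3))*159 + 82 = -13/4/8*159 + 82 = -13/4*⅛*159 + 82 = -13/32*159 + 82 = -2067/32 + 82 = 557/32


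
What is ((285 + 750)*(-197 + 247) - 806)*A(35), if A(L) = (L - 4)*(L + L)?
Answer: 110548480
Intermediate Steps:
A(L) = 2*L*(-4 + L) (A(L) = (-4 + L)*(2*L) = 2*L*(-4 + L))
((285 + 750)*(-197 + 247) - 806)*A(35) = ((285 + 750)*(-197 + 247) - 806)*(2*35*(-4 + 35)) = (1035*50 - 806)*(2*35*31) = (51750 - 806)*2170 = 50944*2170 = 110548480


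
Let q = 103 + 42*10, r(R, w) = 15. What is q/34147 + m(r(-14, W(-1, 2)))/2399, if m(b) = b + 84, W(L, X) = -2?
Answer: 4635230/81918653 ≈ 0.056583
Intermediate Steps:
m(b) = 84 + b
q = 523 (q = 103 + 420 = 523)
q/34147 + m(r(-14, W(-1, 2)))/2399 = 523/34147 + (84 + 15)/2399 = 523*(1/34147) + 99*(1/2399) = 523/34147 + 99/2399 = 4635230/81918653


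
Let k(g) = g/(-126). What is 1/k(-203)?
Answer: 18/29 ≈ 0.62069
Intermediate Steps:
k(g) = -g/126 (k(g) = g*(-1/126) = -g/126)
1/k(-203) = 1/(-1/126*(-203)) = 1/(29/18) = 18/29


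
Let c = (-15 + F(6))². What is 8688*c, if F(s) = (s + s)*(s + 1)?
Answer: 41363568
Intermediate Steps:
F(s) = 2*s*(1 + s) (F(s) = (2*s)*(1 + s) = 2*s*(1 + s))
c = 4761 (c = (-15 + 2*6*(1 + 6))² = (-15 + 2*6*7)² = (-15 + 84)² = 69² = 4761)
8688*c = 8688*4761 = 41363568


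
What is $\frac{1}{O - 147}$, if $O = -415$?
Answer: $- \frac{1}{562} \approx -0.0017794$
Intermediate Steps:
$\frac{1}{O - 147} = \frac{1}{-415 - 147} = \frac{1}{-562} = - \frac{1}{562}$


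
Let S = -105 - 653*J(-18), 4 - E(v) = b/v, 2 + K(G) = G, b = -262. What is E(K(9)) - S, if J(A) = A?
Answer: -81253/7 ≈ -11608.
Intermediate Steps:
K(G) = -2 + G
E(v) = 4 + 262/v (E(v) = 4 - (-262)/v = 4 + 262/v)
S = 11649 (S = -105 - 653*(-18) = -105 + 11754 = 11649)
E(K(9)) - S = (4 + 262/(-2 + 9)) - 1*11649 = (4 + 262/7) - 11649 = 290/7 - 11649 = -81253/7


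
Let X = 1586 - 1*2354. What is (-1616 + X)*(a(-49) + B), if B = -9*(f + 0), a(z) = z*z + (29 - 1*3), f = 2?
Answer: -5743056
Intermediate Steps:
a(z) = 26 + z² (a(z) = z² + (29 - 3) = z² + 26 = 26 + z²)
X = -768 (X = 1586 - 2354 = -768)
B = -18 (B = -9*(2 + 0) = -9*2 = -18)
(-1616 + X)*(a(-49) + B) = (-1616 - 768)*((26 + (-49)²) - 18) = -2384*((26 + 2401) - 18) = -2384*(2427 - 18) = -2384*2409 = -5743056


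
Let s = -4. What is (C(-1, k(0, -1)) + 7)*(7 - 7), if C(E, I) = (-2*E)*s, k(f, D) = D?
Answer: 0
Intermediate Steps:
C(E, I) = 8*E (C(E, I) = -2*E*(-4) = 8*E)
(C(-1, k(0, -1)) + 7)*(7 - 7) = (8*(-1) + 7)*(7 - 7) = (-8 + 7)*0 = -1*0 = 0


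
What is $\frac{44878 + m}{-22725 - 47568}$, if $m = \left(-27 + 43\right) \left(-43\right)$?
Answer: $- \frac{14730}{23431} \approx -0.62865$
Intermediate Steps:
$m = -688$ ($m = 16 \left(-43\right) = -688$)
$\frac{44878 + m}{-22725 - 47568} = \frac{44878 - 688}{-22725 - 47568} = \frac{44190}{-70293} = 44190 \left(- \frac{1}{70293}\right) = - \frac{14730}{23431}$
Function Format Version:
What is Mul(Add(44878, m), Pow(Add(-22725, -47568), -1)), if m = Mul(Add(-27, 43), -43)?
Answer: Rational(-14730, 23431) ≈ -0.62865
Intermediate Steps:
m = -688 (m = Mul(16, -43) = -688)
Mul(Add(44878, m), Pow(Add(-22725, -47568), -1)) = Mul(Add(44878, -688), Pow(Add(-22725, -47568), -1)) = Mul(44190, Pow(-70293, -1)) = Mul(44190, Rational(-1, 70293)) = Rational(-14730, 23431)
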